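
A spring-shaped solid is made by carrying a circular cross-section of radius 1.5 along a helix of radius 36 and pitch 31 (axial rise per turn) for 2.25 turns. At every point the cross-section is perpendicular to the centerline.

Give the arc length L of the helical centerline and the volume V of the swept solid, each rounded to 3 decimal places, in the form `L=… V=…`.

L=513.695 V=3631.099

2πR = 2π·36 = 226.194671
per-turn = √(226.194671² + 31²) = √(51164.0292 + 961) = √52125.0292 = 228.309065
L = 2.25 × 228.309065 = 513.695397
V = π·1.5² × L = 7.068583 × 513.695397 = 3631.098789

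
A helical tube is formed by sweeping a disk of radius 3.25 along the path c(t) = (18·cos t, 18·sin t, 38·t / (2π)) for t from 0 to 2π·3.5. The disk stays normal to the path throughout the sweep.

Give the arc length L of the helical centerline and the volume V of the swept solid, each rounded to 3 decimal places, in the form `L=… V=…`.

2πR = 2π·18 = 113.097336
per-turn = √(113.097336² + 38²) = √(12791.0073 + 1444) = √14235.0073 = 119.310550
L = 3.5 × 119.310550 = 417.586924
V = π·3.25² × L = 33.183072 × 417.586924 = 13856.817149

L=417.587 V=13856.817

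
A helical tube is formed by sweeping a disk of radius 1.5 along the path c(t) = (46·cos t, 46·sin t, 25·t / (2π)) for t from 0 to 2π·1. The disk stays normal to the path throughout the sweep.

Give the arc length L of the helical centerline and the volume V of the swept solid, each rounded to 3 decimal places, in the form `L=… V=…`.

2πR = 2π·46 = 289.026524
per-turn = √(289.026524² + 25²) = √(83536.3317 + 625) = √84161.3317 = 290.105725
L = 1 × 290.105725 = 290.105725
V = π·1.5² × L = 7.068583 × 290.105725 = 2050.636532

L=290.106 V=2050.637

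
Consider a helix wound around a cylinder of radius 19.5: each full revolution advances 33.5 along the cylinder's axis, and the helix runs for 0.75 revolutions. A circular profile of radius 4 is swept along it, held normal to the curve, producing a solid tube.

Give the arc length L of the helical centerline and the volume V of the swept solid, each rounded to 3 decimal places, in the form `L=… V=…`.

2πR = 2π·19.5 = 122.522113
per-turn = √(122.522113² + 33.5²) = √(15011.6683 + 1122.25) = √16133.9183 = 127.019362
L = 0.75 × 127.019362 = 95.264521
V = π·4² × L = 50.265482 × 95.264521 = 4788.517130

L=95.265 V=4788.517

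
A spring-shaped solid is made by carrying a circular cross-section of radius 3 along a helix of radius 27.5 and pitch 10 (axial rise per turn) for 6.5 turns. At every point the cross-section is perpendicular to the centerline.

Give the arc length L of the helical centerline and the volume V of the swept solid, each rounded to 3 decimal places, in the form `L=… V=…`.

2πR = 2π·27.5 = 172.787596
per-turn = √(172.787596² + 10²) = √(29855.5533 + 100) = √29955.5533 = 173.076727
L = 6.5 × 173.076727 = 1124.998723
V = π·3² × L = 28.274334 × 1124.998723 = 31808.589521

L=1124.999 V=31808.590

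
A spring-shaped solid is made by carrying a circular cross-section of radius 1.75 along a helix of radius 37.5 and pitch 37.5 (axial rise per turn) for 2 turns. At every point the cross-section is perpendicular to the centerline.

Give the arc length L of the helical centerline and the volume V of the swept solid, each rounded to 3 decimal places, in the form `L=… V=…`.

2πR = 2π·37.5 = 235.619449
per-turn = √(235.619449² + 37.5²) = √(55516.5248 + 1406.25) = √56922.7748 = 238.584942
L = 2 × 238.584942 = 477.169885
V = π·1.75² × L = 9.621128 × 477.169885 = 4590.912302

L=477.170 V=4590.912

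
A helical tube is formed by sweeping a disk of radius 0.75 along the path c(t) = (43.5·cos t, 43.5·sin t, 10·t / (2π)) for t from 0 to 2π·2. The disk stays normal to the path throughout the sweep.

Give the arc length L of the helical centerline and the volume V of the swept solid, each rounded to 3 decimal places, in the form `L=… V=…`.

2πR = 2π·43.5 = 273.318561
per-turn = √(273.318561² + 10²) = √(74703.0357 + 100) = √74803.0357 = 273.501436
L = 2 × 273.501436 = 547.002873
V = π·0.75² × L = 1.767146 × 547.002873 = 966.633866

L=547.003 V=966.634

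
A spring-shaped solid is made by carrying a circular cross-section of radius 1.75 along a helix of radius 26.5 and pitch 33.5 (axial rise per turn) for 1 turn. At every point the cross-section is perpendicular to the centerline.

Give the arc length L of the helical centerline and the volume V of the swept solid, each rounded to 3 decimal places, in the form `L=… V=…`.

2πR = 2π·26.5 = 166.504411
per-turn = √(166.504411² + 33.5²) = √(27723.7188 + 1122.25) = √28845.9688 = 169.841010
L = 1 × 169.841010 = 169.841010
V = π·1.75² × L = 9.621128 × 169.841010 = 1634.062015

L=169.841 V=1634.062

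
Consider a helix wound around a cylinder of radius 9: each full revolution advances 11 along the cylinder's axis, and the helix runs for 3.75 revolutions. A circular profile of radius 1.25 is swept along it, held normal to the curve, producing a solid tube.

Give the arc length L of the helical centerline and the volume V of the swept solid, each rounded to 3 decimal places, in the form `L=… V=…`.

2πR = 2π·9 = 56.548668
per-turn = √(56.548668² + 11²) = √(3197.7518 + 121) = √3318.7518 = 57.608609
L = 3.75 × 57.608609 = 216.032284
V = π·1.25² × L = 4.908739 × 216.032284 = 1060.445992

L=216.032 V=1060.446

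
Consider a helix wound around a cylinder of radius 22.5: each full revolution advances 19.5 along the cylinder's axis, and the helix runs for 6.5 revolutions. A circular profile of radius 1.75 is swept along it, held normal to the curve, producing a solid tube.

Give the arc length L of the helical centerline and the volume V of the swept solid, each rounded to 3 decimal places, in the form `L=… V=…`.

L=927.616 V=8924.714

2πR = 2π·22.5 = 141.371669
per-turn = √(141.371669² + 19.5²) = √(19985.9489 + 380.25) = √20366.1989 = 142.710192
L = 6.5 × 142.710192 = 927.616248
V = π·1.75² × L = 9.621128 × 927.616248 = 8924.714197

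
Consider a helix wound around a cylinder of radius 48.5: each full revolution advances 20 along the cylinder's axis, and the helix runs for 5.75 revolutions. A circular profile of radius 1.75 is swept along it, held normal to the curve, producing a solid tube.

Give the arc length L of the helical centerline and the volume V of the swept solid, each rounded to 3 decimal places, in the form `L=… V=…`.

2πR = 2π·48.5 = 304.734487
per-turn = √(304.734487² + 20²) = √(92863.1078 + 400) = √93263.1078 = 305.390091
L = 5.75 × 305.390091 = 1755.993024
V = π·1.75² × L = 9.621128 × 1755.993024 = 16894.632780

L=1755.993 V=16894.633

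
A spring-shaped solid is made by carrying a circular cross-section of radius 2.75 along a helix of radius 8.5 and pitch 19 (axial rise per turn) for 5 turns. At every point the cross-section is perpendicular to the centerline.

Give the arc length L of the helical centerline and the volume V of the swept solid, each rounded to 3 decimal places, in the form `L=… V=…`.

L=283.431 V=6733.827

2πR = 2π·8.5 = 53.407075
per-turn = √(53.407075² + 19²) = √(2852.3157 + 361) = √3213.3157 = 56.686115
L = 5 × 56.686115 = 283.430577
V = π·2.75² × L = 23.758294 × 283.430577 = 6733.827095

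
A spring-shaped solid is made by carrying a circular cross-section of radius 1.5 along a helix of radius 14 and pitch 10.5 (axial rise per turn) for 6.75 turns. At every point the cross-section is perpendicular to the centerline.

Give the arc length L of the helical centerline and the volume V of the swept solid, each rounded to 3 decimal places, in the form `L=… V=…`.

2πR = 2π·14 = 87.964594
per-turn = √(87.964594² + 10.5²) = √(7737.7699 + 110.25) = √7848.0199 = 88.589050
L = 6.75 × 88.589050 = 597.976090
V = π·1.5² × L = 7.068583 × 597.976090 = 4226.843907

L=597.976 V=4226.844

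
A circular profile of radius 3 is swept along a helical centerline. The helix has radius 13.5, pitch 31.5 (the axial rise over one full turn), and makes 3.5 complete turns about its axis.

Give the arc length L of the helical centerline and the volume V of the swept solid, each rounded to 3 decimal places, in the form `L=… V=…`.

L=316.691 V=8954.223

2πR = 2π·13.5 = 84.823002
per-turn = √(84.823002² + 31.5²) = √(7194.9416 + 992.25) = √8187.1916 = 90.483101
L = 3.5 × 90.483101 = 316.690854
V = π·3² × L = 28.274334 × 316.690854 = 8954.222952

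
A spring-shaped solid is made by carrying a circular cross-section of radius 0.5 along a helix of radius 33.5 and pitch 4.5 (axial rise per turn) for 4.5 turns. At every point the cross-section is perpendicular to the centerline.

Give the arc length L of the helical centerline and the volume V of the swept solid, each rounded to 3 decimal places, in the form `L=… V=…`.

2πR = 2π·33.5 = 210.486708
per-turn = √(210.486708² + 4.5²) = √(44304.6542 + 20.25) = √44324.9042 = 210.534805
L = 4.5 × 210.534805 = 947.406623
V = π·0.5² × L = 0.785398 × 947.406623 = 744.091422

L=947.407 V=744.091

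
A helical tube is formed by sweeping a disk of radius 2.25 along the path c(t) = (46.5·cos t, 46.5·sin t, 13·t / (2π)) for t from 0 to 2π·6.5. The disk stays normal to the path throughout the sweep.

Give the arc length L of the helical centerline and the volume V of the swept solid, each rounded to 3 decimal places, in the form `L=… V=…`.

L=1900.972 V=30233.649

2πR = 2π·46.5 = 292.168117
per-turn = √(292.168117² + 13²) = √(85362.2085 + 169) = √85531.2085 = 292.457191
L = 6.5 × 292.457191 = 1900.971740
V = π·2.25² × L = 15.904313 × 1900.971740 = 30233.649199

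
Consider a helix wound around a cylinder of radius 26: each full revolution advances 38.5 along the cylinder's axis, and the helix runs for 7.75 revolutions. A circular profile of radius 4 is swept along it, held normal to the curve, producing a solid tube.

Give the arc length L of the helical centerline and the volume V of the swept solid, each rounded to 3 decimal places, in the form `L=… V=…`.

2πR = 2π·26 = 163.362818
per-turn = √(163.362818² + 38.5²) = √(26687.4103 + 1482.25) = √28169.6603 = 167.838197
L = 7.75 × 167.838197 = 1300.746025
V = π·4² × L = 50.265482 × 1300.746025 = 65382.626506

L=1300.746 V=65382.627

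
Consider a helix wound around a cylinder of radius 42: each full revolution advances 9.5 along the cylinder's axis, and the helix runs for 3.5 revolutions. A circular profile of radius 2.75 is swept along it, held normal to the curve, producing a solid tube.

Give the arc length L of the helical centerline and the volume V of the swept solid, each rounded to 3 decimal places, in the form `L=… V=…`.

2πR = 2π·42 = 263.893783
per-turn = √(263.893783² + 9.5²) = √(69639.9287 + 90.25) = √69730.1787 = 264.064724
L = 3.5 × 264.064724 = 924.226535
V = π·2.75² × L = 23.758294 × 924.226535 = 21958.046157

L=924.227 V=21958.046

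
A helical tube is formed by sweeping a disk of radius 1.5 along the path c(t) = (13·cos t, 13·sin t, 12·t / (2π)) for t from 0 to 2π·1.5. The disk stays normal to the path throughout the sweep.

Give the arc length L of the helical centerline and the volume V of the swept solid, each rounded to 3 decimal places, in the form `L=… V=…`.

L=123.837 V=875.354

2πR = 2π·13 = 81.681409
per-turn = √(81.681409² + 12²) = √(6671.8526 + 144) = √6815.8526 = 82.558177
L = 1.5 × 82.558177 = 123.837265
V = π·1.5² × L = 7.068583 × 123.837265 = 875.354047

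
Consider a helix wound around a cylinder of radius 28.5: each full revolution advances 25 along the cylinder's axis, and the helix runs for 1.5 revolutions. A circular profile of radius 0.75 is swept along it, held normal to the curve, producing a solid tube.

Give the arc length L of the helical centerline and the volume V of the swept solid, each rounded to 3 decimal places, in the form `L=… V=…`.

2πR = 2π·28.5 = 179.070781
per-turn = √(179.070781² + 25²) = √(32066.3447 + 625) = √32691.3447 = 180.807480
L = 1.5 × 180.807480 = 271.211219
V = π·0.75² × L = 1.767146 × 271.211219 = 479.269786

L=271.211 V=479.270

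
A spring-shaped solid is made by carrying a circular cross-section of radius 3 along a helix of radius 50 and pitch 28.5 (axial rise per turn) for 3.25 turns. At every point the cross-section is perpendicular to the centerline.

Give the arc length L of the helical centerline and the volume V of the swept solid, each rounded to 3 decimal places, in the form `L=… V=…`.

L=1025.210 V=28987.141

2πR = 2π·50 = 314.159265
per-turn = √(314.159265² + 28.5²) = √(98696.0440 + 812.25) = √99508.2940 = 315.449353
L = 3.25 × 315.449353 = 1025.210396
V = π·3² × L = 28.274334 × 1025.210396 = 28987.141028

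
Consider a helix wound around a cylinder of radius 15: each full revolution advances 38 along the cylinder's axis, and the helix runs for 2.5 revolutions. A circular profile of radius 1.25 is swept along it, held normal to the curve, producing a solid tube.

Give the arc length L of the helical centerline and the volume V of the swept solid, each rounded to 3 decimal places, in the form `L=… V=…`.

2πR = 2π·15 = 94.247780
per-turn = √(94.247780² + 38²) = √(8882.6440 + 1444) = √10326.6440 = 101.620096
L = 2.5 × 101.620096 = 254.050241
V = π·1.25² × L = 4.908739 × 254.050241 = 1247.066202

L=254.050 V=1247.066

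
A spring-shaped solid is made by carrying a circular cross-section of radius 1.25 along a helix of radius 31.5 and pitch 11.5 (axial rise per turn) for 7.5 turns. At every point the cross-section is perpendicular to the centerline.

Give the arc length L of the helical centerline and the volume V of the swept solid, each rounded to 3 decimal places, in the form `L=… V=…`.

L=1486.906 V=7298.834

2πR = 2π·31.5 = 197.920337
per-turn = √(197.920337² + 11.5²) = √(39172.4599 + 132.25) = √39304.7099 = 198.254155
L = 7.5 × 198.254155 = 1486.906160
V = π·1.25² × L = 4.908739 × 1486.906160 = 7298.833547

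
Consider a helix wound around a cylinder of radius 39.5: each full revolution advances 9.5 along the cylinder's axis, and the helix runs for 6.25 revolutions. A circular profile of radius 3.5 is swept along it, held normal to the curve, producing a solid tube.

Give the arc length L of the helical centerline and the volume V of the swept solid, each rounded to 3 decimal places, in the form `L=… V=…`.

L=1552.297 V=59739.402

2πR = 2π·39.5 = 248.185820
per-turn = √(248.185820² + 9.5²) = √(61596.2011 + 90.25) = √61686.4511 = 248.367572
L = 6.25 × 248.367572 = 1552.297328
V = π·3.5² × L = 38.484510 × 1552.297328 = 59739.402056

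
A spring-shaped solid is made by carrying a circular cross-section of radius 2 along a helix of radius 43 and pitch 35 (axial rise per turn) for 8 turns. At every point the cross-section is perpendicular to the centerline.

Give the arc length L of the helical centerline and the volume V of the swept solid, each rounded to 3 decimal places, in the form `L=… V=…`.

2πR = 2π·43 = 270.176968
per-turn = √(270.176968² + 35²) = √(72995.5942 + 1225) = √74220.5942 = 272.434569
L = 8 × 272.434569 = 2179.476549
V = π·2² × L = 12.566371 × 2179.476549 = 27388.110054

L=2179.477 V=27388.110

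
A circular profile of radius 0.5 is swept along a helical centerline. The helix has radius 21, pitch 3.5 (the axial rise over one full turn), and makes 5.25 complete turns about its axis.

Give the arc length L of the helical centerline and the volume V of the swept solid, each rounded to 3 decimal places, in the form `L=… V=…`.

L=692.965 V=544.253

2πR = 2π·21 = 131.946891
per-turn = √(131.946891² + 3.5²) = √(17409.9822 + 12.25) = √17422.2322 = 131.993303
L = 5.25 × 131.993303 = 692.964843
V = π·0.5² × L = 0.785398 × 692.964843 = 544.253315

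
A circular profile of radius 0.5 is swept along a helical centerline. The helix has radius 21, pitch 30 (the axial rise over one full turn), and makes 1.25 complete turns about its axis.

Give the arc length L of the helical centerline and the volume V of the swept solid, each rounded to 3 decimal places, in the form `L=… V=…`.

2πR = 2π·21 = 131.946891
per-turn = √(131.946891² + 30²) = √(17409.9822 + 900) = √18309.9822 = 135.314383
L = 1.25 × 135.314383 = 169.142978
V = π·0.5² × L = 0.785398 × 169.142978 = 132.844585

L=169.143 V=132.845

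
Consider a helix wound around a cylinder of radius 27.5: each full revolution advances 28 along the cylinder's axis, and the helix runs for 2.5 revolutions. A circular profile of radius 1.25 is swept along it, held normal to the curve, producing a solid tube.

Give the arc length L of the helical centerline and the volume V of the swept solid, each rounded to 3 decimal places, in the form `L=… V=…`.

2πR = 2π·27.5 = 172.787596
per-turn = √(172.787596² + 28²) = √(29855.5533 + 784) = √30639.5533 = 175.041576
L = 2.5 × 175.041576 = 437.603940
V = π·1.25² × L = 4.908739 × 437.603940 = 2148.083317

L=437.604 V=2148.083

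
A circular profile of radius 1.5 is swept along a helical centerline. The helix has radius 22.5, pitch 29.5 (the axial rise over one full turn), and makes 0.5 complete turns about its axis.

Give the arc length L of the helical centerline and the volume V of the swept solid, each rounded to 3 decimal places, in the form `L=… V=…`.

L=72.208 V=510.411

2πR = 2π·22.5 = 141.371669
per-turn = √(141.371669² + 29.5²) = √(19985.9489 + 870.25) = √20856.1989 = 144.416754
L = 0.5 × 144.416754 = 72.208377
V = π·1.5² × L = 7.068583 × 72.208377 = 510.410941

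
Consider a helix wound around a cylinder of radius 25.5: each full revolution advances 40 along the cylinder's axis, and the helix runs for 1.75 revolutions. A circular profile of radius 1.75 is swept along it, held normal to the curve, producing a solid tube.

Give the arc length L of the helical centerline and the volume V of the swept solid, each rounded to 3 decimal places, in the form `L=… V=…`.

2πR = 2π·25.5 = 160.221225
per-turn = √(160.221225² + 40²) = √(25670.8410 + 1600) = √27270.8410 = 165.138854
L = 1.75 × 165.138854 = 288.992994
V = π·1.75² × L = 9.621128 × 288.992994 = 2780.438444

L=288.993 V=2780.438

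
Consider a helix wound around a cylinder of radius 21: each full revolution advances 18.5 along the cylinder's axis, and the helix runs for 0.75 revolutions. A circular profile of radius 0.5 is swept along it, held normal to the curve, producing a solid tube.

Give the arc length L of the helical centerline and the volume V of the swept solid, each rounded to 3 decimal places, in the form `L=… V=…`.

2πR = 2π·21 = 131.946891
per-turn = √(131.946891² + 18.5²) = √(17409.9822 + 342.25) = √17752.2322 = 133.237503
L = 0.75 × 133.237503 = 99.928127
V = π·0.5² × L = 0.785398 × 99.928127 = 78.483368

L=99.928 V=78.483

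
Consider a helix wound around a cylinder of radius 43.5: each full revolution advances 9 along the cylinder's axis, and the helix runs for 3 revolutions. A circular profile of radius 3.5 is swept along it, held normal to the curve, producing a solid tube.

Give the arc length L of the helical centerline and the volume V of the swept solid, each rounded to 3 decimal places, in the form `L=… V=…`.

2πR = 2π·43.5 = 273.318561
per-turn = √(273.318561² + 9²) = √(74703.0357 + 81) = √74784.0357 = 273.466699
L = 3 × 273.466699 = 820.400098
V = π·3.5² × L = 38.484510 × 820.400098 = 31572.695795

L=820.400 V=31572.696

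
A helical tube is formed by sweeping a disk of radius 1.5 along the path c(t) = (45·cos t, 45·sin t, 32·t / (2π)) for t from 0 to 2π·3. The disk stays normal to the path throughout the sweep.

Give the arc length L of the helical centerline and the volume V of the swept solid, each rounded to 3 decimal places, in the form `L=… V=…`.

L=853.645 V=6034.062

2πR = 2π·45 = 282.743339
per-turn = √(282.743339² + 32²) = √(79943.7956 + 1024) = √80967.7956 = 284.548407
L = 3 × 284.548407 = 853.645220
V = π·1.5² × L = 7.068583 × 853.645220 = 6034.062489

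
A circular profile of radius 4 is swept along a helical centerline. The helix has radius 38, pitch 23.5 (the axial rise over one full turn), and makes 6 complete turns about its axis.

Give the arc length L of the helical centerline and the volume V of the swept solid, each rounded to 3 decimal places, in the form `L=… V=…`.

2πR = 2π·38 = 238.761042
per-turn = √(238.761042² + 23.5²) = √(57006.8350 + 552.25) = √57559.0850 = 239.914745
L = 6 × 239.914745 = 1439.488472
V = π·4² × L = 50.265482 × 1439.488472 = 72356.582532

L=1439.488 V=72356.583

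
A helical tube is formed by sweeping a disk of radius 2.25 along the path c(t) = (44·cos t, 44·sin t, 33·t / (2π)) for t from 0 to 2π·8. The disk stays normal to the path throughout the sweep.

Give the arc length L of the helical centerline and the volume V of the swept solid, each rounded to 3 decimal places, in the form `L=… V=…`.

2πR = 2π·44 = 276.460154
per-turn = √(276.460154² + 33²) = √(76430.2165 + 1089) = √77519.2165 = 278.422730
L = 8 × 278.422730 = 2227.381839
V = π·2.25² × L = 15.904313 × 2227.381839 = 35424.977505

L=2227.382 V=35424.978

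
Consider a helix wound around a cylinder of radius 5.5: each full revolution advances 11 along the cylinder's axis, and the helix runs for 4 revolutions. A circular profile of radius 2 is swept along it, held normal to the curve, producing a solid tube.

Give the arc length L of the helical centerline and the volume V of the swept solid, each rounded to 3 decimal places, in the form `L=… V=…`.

L=145.064 V=1822.928

2πR = 2π·5.5 = 34.557519
per-turn = √(34.557519² + 11²) = √(1194.2221 + 121) = √1315.2221 = 36.265991
L = 4 × 36.265991 = 145.063966
V = π·2² × L = 12.566371 × 145.063966 = 1822.927555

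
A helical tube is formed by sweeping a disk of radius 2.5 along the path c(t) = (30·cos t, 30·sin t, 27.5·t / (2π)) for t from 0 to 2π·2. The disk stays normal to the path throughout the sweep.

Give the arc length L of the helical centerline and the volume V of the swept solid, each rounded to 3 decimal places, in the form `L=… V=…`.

L=380.982 V=7480.565

2πR = 2π·30 = 188.495559
per-turn = √(188.495559² + 27.5²) = √(35530.5758 + 756.25) = √36286.8258 = 190.491013
L = 2 × 190.491013 = 380.982025
V = π·2.5² × L = 19.634954 × 380.982025 = 7480.564568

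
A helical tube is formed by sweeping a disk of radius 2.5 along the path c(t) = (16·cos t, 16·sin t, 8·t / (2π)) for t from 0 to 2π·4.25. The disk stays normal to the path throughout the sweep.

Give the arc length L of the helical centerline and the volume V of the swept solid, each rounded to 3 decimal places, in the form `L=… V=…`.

L=428.607 V=8415.684

2πR = 2π·16 = 100.530965
per-turn = √(100.530965² + 8²) = √(10106.4749 + 64) = √10170.4749 = 100.848772
L = 4.25 × 100.848772 = 428.607283
V = π·2.5² × L = 19.634954 × 428.607283 = 8415.684321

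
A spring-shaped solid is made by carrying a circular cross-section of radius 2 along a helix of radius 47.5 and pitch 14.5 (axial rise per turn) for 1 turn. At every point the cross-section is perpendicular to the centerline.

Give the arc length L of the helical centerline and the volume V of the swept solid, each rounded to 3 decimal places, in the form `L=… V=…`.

L=298.803 V=3754.873

2πR = 2π·47.5 = 298.451302
per-turn = √(298.451302² + 14.5²) = √(89073.1797 + 210.25) = √89283.4297 = 298.803329
L = 1 × 298.803329 = 298.803329
V = π·2² × L = 12.566371 × 298.803329 = 3754.873379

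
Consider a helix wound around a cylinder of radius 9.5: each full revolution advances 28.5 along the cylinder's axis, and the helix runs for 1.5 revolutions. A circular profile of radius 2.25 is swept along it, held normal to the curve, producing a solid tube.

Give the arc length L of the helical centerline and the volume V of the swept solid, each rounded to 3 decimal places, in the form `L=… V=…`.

2πR = 2π·9.5 = 59.690260
per-turn = √(59.690260² + 28.5²) = √(3562.9272 + 812.25) = √4375.1772 = 66.145122
L = 1.5 × 66.145122 = 99.217683
V = π·2.25² × L = 15.904313 × 99.217683 = 1577.989071

L=99.218 V=1577.989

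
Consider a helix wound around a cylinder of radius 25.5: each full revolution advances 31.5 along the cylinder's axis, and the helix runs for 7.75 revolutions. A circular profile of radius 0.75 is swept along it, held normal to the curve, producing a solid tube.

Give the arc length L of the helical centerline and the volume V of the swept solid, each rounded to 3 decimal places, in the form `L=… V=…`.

L=1265.485 V=2236.296

2πR = 2π·25.5 = 160.221225
per-turn = √(160.221225² + 31.5²) = √(25670.8410 + 992.25) = √26663.0910 = 163.288368
L = 7.75 × 163.288368 = 1265.484850
V = π·0.75² × L = 1.767146 × 1265.484850 = 2236.296324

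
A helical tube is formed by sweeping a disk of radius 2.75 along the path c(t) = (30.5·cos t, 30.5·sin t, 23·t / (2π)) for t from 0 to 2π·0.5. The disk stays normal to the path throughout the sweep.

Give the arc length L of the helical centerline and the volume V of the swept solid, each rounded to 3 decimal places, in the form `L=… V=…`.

2πR = 2π·30.5 = 191.637152
per-turn = √(191.637152² + 23²) = √(36724.7980 + 529) = √37253.7980 = 193.012430
L = 0.5 × 193.012430 = 96.506215
V = π·2.75² × L = 23.758294 × 96.506215 = 2292.823067

L=96.506 V=2292.823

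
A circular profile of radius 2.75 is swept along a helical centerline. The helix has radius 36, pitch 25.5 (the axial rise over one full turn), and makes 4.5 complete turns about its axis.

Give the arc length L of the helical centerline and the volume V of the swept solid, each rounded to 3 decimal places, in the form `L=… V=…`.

2πR = 2π·36 = 226.194671
per-turn = √(226.194671² + 25.5²) = √(51164.0292 + 650.25) = √51814.2792 = 227.627501
L = 4.5 × 227.627501 = 1024.323755
V = π·2.75² × L = 23.758294 × 1024.323755 = 24336.185365

L=1024.324 V=24336.185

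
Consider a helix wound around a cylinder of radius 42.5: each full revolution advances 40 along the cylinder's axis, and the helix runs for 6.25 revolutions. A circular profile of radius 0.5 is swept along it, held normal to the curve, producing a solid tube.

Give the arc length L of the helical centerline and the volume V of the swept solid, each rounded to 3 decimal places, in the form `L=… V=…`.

L=1687.591 V=1325.431

2πR = 2π·42.5 = 267.035376
per-turn = √(267.035376² + 40²) = √(71307.8918 + 1600) = √72907.8918 = 270.014614
L = 6.25 × 270.014614 = 1687.591338
V = π·0.5² × L = 0.785398 × 1687.591338 = 1325.431137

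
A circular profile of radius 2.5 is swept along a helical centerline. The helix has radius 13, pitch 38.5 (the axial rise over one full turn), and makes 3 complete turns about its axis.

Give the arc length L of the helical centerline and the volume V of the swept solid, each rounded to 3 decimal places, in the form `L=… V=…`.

L=270.900 V=5319.113

2πR = 2π·13 = 81.681409
per-turn = √(81.681409² + 38.5²) = √(6671.8526 + 1482.25) = √8154.1026 = 90.300070
L = 3 × 90.300070 = 270.900209
V = π·2.5² × L = 19.634954 × 270.900209 = 5319.113163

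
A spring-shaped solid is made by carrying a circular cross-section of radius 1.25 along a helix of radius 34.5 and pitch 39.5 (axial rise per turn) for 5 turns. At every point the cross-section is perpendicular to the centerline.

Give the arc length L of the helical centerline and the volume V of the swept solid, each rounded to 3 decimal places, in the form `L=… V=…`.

2πR = 2π·34.5 = 216.769893
per-turn = √(216.769893² + 39.5²) = √(46989.1866 + 1560.25) = √48549.4366 = 220.339367
L = 5 × 220.339367 = 1101.696834
V = π·1.25² × L = 4.908739 × 1101.696834 = 5407.941687

L=1101.697 V=5407.942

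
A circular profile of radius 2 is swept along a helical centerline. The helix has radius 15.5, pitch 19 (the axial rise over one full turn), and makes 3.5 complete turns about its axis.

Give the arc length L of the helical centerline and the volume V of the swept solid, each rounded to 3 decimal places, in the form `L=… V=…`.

L=347.289 V=4364.163

2πR = 2π·15.5 = 97.389372
per-turn = √(97.389372² + 19²) = √(9484.6898 + 361) = √9845.6898 = 99.225450
L = 3.5 × 99.225450 = 347.289073
V = π·2² × L = 12.566371 × 347.289073 = 4364.163205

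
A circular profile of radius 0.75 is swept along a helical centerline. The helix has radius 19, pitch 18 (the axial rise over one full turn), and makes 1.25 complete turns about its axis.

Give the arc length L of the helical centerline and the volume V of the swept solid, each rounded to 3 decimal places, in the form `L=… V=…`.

2πR = 2π·19 = 119.380521
per-turn = √(119.380521² + 18²) = √(14251.7088 + 324) = √14575.7088 = 120.729900
L = 1.25 × 120.729900 = 150.912375
V = π·0.75² × L = 1.767146 × 150.912375 = 266.684180

L=150.912 V=266.684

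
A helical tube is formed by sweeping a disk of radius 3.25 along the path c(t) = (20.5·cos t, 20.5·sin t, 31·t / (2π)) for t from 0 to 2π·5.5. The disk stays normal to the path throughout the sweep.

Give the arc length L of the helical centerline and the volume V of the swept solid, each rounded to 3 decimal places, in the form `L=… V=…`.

2πR = 2π·20.5 = 128.805299
per-turn = √(128.805299² + 31²) = √(16590.8050 + 961) = √17551.8050 = 132.483225
L = 5.5 × 132.483225 = 728.657739
V = π·3.25² × L = 33.183072 × 728.657739 = 24179.102524

L=728.658 V=24179.103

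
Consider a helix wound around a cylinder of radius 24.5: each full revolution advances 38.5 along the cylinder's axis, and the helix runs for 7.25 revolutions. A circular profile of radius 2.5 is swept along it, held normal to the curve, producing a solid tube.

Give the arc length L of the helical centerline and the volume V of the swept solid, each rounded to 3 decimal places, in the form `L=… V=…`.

L=1150.426 V=22588.563

2πR = 2π·24.5 = 153.938040
per-turn = √(153.938040² + 38.5²) = √(23696.9202 + 1482.25) = √25179.1702 = 158.679457
L = 7.25 × 158.679457 = 1150.426065
V = π·2.5² × L = 19.634954 × 1150.426065 = 22588.562972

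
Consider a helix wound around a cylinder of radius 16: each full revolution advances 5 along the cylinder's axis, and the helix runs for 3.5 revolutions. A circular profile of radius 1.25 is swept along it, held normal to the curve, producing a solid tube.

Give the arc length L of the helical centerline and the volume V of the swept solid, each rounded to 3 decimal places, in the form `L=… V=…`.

2πR = 2π·16 = 100.530965
per-turn = √(100.530965² + 5²) = √(10106.4749 + 25) = √10131.4749 = 100.655228
L = 3.5 × 100.655228 = 352.293298
V = π·1.25² × L = 4.908739 × 352.293298 = 1729.315681

L=352.293 V=1729.316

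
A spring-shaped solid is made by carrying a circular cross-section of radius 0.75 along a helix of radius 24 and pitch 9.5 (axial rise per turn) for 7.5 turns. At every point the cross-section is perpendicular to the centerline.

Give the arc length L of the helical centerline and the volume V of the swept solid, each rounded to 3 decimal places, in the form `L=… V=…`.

2πR = 2π·24 = 150.796447
per-turn = √(150.796447² + 9.5²) = √(22739.5685 + 90.25) = √22829.8185 = 151.095395
L = 7.5 × 151.095395 = 1133.215466
V = π·0.75² × L = 1.767146 × 1133.215466 = 2002.557028

L=1133.215 V=2002.557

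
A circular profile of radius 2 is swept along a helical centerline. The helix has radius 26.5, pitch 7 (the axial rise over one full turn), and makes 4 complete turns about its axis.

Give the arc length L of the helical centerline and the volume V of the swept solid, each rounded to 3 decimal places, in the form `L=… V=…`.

L=666.606 V=8376.817

2πR = 2π·26.5 = 166.504411
per-turn = √(166.504411² + 7²) = √(27723.7188 + 49) = √27772.7188 = 166.651489
L = 4 × 166.651489 = 666.605956
V = π·2² × L = 12.566371 × 666.605956 = 8376.817493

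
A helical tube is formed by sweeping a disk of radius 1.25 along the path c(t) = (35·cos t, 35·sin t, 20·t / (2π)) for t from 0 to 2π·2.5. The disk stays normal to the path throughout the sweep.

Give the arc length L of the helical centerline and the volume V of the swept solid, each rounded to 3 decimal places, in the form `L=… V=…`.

L=552.048 V=2709.858

2πR = 2π·35 = 219.911486
per-turn = √(219.911486² + 20²) = √(48361.0616 + 400) = √48761.0616 = 220.819070
L = 2.5 × 220.819070 = 552.047674
V = π·1.25² × L = 4.908739 × 552.047674 = 2709.857685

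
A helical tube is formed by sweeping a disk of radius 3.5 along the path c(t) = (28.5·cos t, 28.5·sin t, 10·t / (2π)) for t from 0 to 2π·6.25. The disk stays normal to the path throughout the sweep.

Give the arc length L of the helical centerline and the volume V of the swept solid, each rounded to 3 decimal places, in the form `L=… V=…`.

L=1120.936 V=43138.678

2πR = 2π·28.5 = 179.070781
per-turn = √(179.070781² + 10²) = √(32066.3447 + 100) = √32166.3447 = 179.349783
L = 6.25 × 179.349783 = 1120.936144
V = π·3.5² × L = 38.484510 × 1120.936144 = 43138.678266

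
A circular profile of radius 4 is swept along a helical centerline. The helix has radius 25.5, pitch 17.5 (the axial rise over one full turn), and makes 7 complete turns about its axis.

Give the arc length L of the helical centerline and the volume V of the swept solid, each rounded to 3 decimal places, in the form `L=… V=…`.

L=1128.219 V=56710.458

2πR = 2π·25.5 = 160.221225
per-turn = √(160.221225² + 17.5²) = √(25670.8410 + 306.25) = √25977.0910 = 161.174102
L = 7 × 161.174102 = 1128.218712
V = π·4² × L = 50.265482 × 1128.218712 = 56710.457859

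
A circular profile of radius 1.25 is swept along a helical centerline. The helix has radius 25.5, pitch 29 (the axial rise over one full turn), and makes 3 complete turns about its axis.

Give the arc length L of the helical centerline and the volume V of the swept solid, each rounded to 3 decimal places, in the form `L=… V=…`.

L=488.474 V=2397.790

2πR = 2π·25.5 = 160.221225
per-turn = √(160.221225² + 29²) = √(25670.8410 + 841) = √26511.8410 = 162.824571
L = 3 × 162.824571 = 488.473714
V = π·1.25² × L = 4.908739 × 488.473714 = 2397.789737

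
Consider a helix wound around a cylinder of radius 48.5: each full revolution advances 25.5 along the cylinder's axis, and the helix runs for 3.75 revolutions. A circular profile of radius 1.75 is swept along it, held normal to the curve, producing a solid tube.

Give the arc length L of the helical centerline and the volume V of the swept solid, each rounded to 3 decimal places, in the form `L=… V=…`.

2πR = 2π·48.5 = 304.734487
per-turn = √(304.734487² + 25.5²) = √(92863.1078 + 650.25) = √93513.3578 = 305.799539
L = 3.75 × 305.799539 = 1146.748270
V = π·1.75² × L = 9.621128 × 1146.748270 = 11033.011316

L=1146.748 V=11033.011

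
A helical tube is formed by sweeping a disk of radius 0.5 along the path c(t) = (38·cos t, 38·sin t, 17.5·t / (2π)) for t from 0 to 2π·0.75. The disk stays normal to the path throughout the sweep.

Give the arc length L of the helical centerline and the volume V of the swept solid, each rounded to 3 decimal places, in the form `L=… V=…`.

L=179.551 V=141.019

2πR = 2π·38 = 238.761042
per-turn = √(238.761042² + 17.5²) = √(57006.8350 + 306.25) = √57313.0850 = 239.401514
L = 0.75 × 239.401514 = 179.551136
V = π·0.5² × L = 0.785398 × 179.551136 = 141.019132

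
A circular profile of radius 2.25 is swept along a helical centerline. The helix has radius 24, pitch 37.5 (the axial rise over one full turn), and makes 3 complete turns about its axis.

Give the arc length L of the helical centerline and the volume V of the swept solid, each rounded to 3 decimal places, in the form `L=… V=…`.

2πR = 2π·24 = 150.796447
per-turn = √(150.796447² + 37.5²) = √(22739.5685 + 1406.25) = √24145.8185 = 155.389248
L = 3 × 155.389248 = 466.167745
V = π·2.25² × L = 15.904313 × 466.167745 = 7414.077644

L=466.168 V=7414.078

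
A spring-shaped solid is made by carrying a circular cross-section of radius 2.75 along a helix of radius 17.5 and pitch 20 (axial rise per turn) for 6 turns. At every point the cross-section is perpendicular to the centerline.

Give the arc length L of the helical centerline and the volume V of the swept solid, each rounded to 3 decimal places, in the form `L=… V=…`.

L=670.559 V=15931.341

2πR = 2π·17.5 = 109.955743
per-turn = √(109.955743² + 20²) = √(12090.2654 + 400) = √12490.2654 = 111.759856
L = 6 × 111.759856 = 670.559135
V = π·2.75² × L = 23.758294 × 670.559135 = 15931.341380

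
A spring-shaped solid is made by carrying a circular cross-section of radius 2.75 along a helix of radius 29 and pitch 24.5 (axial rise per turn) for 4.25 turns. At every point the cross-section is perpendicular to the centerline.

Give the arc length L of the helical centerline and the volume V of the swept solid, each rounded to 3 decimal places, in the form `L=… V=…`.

L=781.371 V=18564.054

2πR = 2π·29 = 182.212374
per-turn = √(182.212374² + 24.5²) = √(33201.3492 + 600.25) = √33801.5992 = 183.852112
L = 4.25 × 183.852112 = 781.371477
V = π·2.75² × L = 23.758294 × 781.371477 = 18564.053629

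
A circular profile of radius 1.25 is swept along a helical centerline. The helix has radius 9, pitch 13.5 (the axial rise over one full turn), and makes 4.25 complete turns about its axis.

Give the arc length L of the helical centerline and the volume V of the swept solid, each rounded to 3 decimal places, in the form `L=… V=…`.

2πR = 2π·9 = 56.548668
per-turn = √(56.548668² + 13.5²) = √(3197.7518 + 182.25) = √3380.0018 = 58.137783
L = 4.25 × 58.137783 = 247.085578
V = π·1.25² × L = 4.908739 × 247.085578 = 1212.878496

L=247.086 V=1212.878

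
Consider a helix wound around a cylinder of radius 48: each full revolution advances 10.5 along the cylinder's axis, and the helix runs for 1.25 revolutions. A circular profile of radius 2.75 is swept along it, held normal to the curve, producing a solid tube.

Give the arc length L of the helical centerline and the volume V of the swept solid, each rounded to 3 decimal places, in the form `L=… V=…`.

L=377.220 V=8962.093

2πR = 2π·48 = 301.592895
per-turn = √(301.592895² + 10.5²) = √(90958.2742 + 110.25) = √91068.5242 = 301.775619
L = 1.25 × 301.775619 = 377.219524
V = π·2.75² × L = 23.758294 × 377.219524 = 8962.092512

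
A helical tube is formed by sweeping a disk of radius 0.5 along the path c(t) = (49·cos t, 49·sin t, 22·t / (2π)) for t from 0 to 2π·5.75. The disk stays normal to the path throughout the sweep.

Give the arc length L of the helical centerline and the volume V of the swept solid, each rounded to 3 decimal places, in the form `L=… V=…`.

2πR = 2π·49 = 307.876080
per-turn = √(307.876080² + 22²) = √(94787.6807 + 484) = √95271.6807 = 308.661110
L = 5.75 × 308.661110 = 1774.801381
V = π·0.5² × L = 0.785398 × 1774.801381 = 1393.925745

L=1774.801 V=1393.926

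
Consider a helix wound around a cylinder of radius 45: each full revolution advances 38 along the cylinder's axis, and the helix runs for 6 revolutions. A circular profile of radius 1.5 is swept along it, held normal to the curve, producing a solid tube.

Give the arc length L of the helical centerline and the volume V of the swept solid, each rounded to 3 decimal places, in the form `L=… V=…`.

2πR = 2π·45 = 282.743339
per-turn = √(282.743339² + 38²) = √(79943.7956 + 1444) = √81387.7956 = 285.285463
L = 6 × 285.285463 = 1711.712781
V = π·1.5² × L = 7.068583 × 1711.712781 = 12099.384668

L=1711.713 V=12099.385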